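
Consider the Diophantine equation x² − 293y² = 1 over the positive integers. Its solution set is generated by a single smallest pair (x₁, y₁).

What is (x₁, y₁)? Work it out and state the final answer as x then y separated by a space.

√293 → a₀=17, period (8,1,1,8,34); ℓ=5 odd so k=9
k=0  a_k=17  p_k/q_k = 17/1
…
k=3  a_k=1  p_k/q_k = 291/17
k=4  a_k=8  p_k/q_k = 2482/145
k=5  a_k=34  p_k/q_k = 84679/4947
…
k=7  a_k=1  p_k/q_k = 764593/44668
k=8  a_k=1  p_k/q_k = 1444507/84389
k=9  a_k=8  p_k/q_k = 12320649/719780
→ (12320649, 719780).  Check: 12320649²=151798391781201, 293·719780²=151798391781200, difference 1.

12320649 719780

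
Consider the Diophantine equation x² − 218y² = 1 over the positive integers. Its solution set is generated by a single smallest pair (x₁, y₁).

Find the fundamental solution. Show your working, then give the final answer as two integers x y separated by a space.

126003 8534

d=218: √d = [14; 1,3,3,1,28] (ℓ=5, odd), read p_9/q_9
a_0=14:  p_0=14·1+0=14,  q_0=14·0+1=1
…
a_2=3:  p_2=3·15+14=59,  q_2=3·1+1=4
…
a_5=28:  p_5=28·251+192=7220,  q_5=28·17+13=489
…
a_7=3:  p_7=3·7471+7220=29633,  q_7=3·506+489=2007
a_8=3:  p_8=3·29633+7471=96370,  q_8=3·2007+506=6527
a_9=1:  p_9=1·96370+29633=126003,  q_9=1·6527+2007=8534
(x₁, y₁) = (126003, 8534);  126003² − 218·8534² = 1 ✓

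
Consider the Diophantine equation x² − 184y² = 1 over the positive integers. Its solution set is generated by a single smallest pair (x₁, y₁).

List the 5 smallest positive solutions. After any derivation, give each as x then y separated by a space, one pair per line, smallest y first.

24335 1794
1184384449 87313980
57643991108495 4249571404806
2805533046066067201 206826640184594040
136545293294391499564175 10066252573534620521994

d=184: √d = [13; 1,1,3,2,1,2,1,2,3,1,1,26] (ℓ=12, even), read p_11/q_11
i=0: a=13 ⇒ p=13, q=1
…
i=4: a=2 ⇒ p=217, q=16
…
i=7: a=1 ⇒ p=1153, q=85
…
i=10: a=1 ⇒ p=13741, q=1013
i=11: a=1 ⇒ p=24335, q=1794
→ (24335, 1794).  Check: 24335²=592192225, 184·1794²=592192224, difference 1.
n=2: (24335,1794)∘(24335,1794) = (24335·24335+184·1794·1794, 24335·1794+1794·24335) = (1184384449,87313980)
n=3: (1184384449,87313980)∘(24335,1794) = (24335·1184384449+184·1794·87313980, 24335·87313980+1794·1184384449) = (57643991108495,4249571404806)
n=4: (57643991108495,4249571404806)∘(24335,1794) = (24335·57643991108495+184·1794·4249571404806, 24335·4249571404806+1794·57643991108495) = (2805533046066067201,206826640184594040)
n=5: (2805533046066067201,206826640184594040)∘(24335,1794) = (24335·2805533046066067201+184·1794·206826640184594040, 24335·206826640184594040+1794·2805533046066067201) = (136545293294391499564175,10066252573534620521994)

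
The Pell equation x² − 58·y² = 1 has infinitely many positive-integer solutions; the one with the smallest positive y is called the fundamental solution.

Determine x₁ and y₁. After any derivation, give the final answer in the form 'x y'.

19603 2574

d=58: √d = [7; 1,1,1,1,1,1,14] (ℓ=7, odd), read p_13/q_13
k=0  a_k=7  p_k/q_k = 7/1
k=1  a_k=1  p_k/q_k = 8/1
…
k=3  a_k=1  p_k/q_k = 23/3
k=4  a_k=1  p_k/q_k = 38/5
k=5  a_k=1  p_k/q_k = 61/8
k=6  a_k=1  p_k/q_k = 99/13
k=7  a_k=14  p_k/q_k = 1447/190
…
k=9  a_k=1  p_k/q_k = 2993/393
k=10  a_k=1  p_k/q_k = 4539/596
k=11  a_k=1  p_k/q_k = 7532/989
k=12  a_k=1  p_k/q_k = 12071/1585
k=13  a_k=1  p_k/q_k = 19603/2574
fundamental: x₁=19603, y₁=2574  (since 384277609 − 58·6625476 = 1)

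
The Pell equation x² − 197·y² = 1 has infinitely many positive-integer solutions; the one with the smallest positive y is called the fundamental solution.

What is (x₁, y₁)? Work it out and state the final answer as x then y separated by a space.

d=197: √d = [14; 28] (ℓ=1, odd), read p_1/q_1
i=0: a=14 ⇒ p=14, q=1
i=1: a=28 ⇒ p=393, q=28
(x₁, y₁) = (393, 28);  393² − 197·28² = 1 ✓

393 28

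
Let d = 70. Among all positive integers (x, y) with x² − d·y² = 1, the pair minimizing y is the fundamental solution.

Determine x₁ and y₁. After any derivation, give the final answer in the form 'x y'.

√70 = [8; 2,1,2,1,2,16, …], period ℓ=6 (even) → k=5
k=0  a_k=8  p_k/q_k = 8/1
…
k=2  a_k=1  p_k/q_k = 25/3
k=3  a_k=2  p_k/q_k = 67/8
k=4  a_k=1  p_k/q_k = 92/11
k=5  a_k=2  p_k/q_k = 251/30
fundamental: x₁=251, y₁=30  (since 63001 − 70·900 = 1)

251 30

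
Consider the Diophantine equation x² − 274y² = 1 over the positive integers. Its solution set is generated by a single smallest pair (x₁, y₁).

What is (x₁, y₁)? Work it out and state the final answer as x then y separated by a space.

3959299 239190

[16; 1,1,4,4,1,1,32] for √274; ℓ=7 ⇒ convergent index 13
step 0: (16, 1)  from 16·(1,0) + (0,1)
…
step 2: (33, 2)  from 1·(17,1) + (16,1)
…
step 6: (1407, 85)  from 1·(778,47) + (629,38)
…
step 9: (93011, 5619)  from 1·(47209,2852) + (45802,2767)
…
step 12: (2189276, 132259)  from 1·(1770023,106931) + (419253,25328)
step 13: (3959299, 239190)  from 1·(2189276,132259) + (1770023,106931)
(x₁, y₁) = (3959299, 239190);  3959299² − 274·239190² = 1 ✓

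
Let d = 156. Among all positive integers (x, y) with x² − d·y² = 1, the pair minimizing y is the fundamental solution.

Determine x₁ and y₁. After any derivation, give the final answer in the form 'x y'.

25 2

√156 = [12; 2,24, …], period ℓ=2 (even) → k=1
i=0: a=12 ⇒ p=12, q=1
i=1: a=2 ⇒ p=25, q=2
(x₁, y₁) = (25, 2);  25² − 156·2² = 1 ✓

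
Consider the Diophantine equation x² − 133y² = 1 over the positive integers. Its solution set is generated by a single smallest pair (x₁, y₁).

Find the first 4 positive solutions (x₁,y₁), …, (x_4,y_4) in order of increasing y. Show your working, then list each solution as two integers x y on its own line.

d=133: √d = [11; 1,1,7,5,1,…,1,1,22] (ℓ=16, even), read p_15/q_15
a_0=11:  p_0=11·1+0=11,  q_0=11·0+1=1
…
a_2=1:  p_2=1·12+11=23,  q_2=1·1+1=2
a_3=7:  p_3=7·23+12=173,  q_3=7·2+1=15
…
a_5=1:  p_5=1·888+173=1061,  q_5=1·77+15=92
a_6=1:  p_6=1·1061+888=1949,  q_6=1·92+77=169
…
a_9=1:  p_9=1·7969+3010=10979,  q_9=1·691+261=952
…
a_11=1:  p_11=1·18948+10979=29927,  q_11=1·1643+952=2595
a_12=5:  p_12=5·29927+18948=168583,  q_12=5·2595+1643=14618
…
a_14=1:  p_14=1·1210008+168583=1378591,  q_14=1·104921+14618=119539
a_15=1:  p_15=1·1378591+1210008=2588599,  q_15=1·119539+104921=224460
fundamental: x₁=2588599, y₁=224460  (since 6700844782801 − 133·50382291600 = 1)
n=2: (2588599,224460)∘(2588599,224460) = (2588599·2588599+133·224460·224460, 2588599·224460+224460·2588599) = (13401689565601,1162073863080)
n=3: (13401689565601,1162073863080)∘(2588599,224460) = (2588599·13401689565601+133·224460·1162073863080, 2588599·1162073863080+224460·13401689565601) = (69383200415647777399,6016286479789825380)
n=4: (69383200415647777399,6016286479789825380)∘(2588599,224460) = (2588599·69383200415647777399+133·224460·6016286479789825380, 2588599·6016286479789825380+224460·69383200415647777399) = (359210566425477440164982401,31147506330593762303822160)

2588599 224460
13401689565601 1162073863080
69383200415647777399 6016286479789825380
359210566425477440164982401 31147506330593762303822160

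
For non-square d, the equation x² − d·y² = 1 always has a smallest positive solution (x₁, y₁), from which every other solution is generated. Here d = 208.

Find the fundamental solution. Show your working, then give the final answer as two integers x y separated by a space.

649 45

√208 = [14; 2,2,1,2,2,28, …], period ℓ=6 (even) → k=5
i=0: a=14 ⇒ p=14, q=1
i=1: a=2 ⇒ p=29, q=2
i=2: a=2 ⇒ p=72, q=5
i=3: a=1 ⇒ p=101, q=7
i=4: a=2 ⇒ p=274, q=19
i=5: a=2 ⇒ p=649, q=45
→ (649, 45).  Check: 649²=421201, 208·45²=421200, difference 1.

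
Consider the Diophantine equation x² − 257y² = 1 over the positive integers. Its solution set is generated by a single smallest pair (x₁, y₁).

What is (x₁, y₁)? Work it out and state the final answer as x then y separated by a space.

√257 → a₀=16, period (32); ℓ=1 odd so k=1
i=0: a=16 ⇒ p=16, q=1
i=1: a=32 ⇒ p=513, q=32
(x₁, y₁) = (513, 32);  513² − 257·32² = 1 ✓

513 32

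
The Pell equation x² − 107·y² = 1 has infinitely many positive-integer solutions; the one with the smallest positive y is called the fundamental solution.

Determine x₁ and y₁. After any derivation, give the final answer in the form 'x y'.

962 93

d=107: √d = [10; 2,1,9,1,2,20] (ℓ=6, even), read p_5/q_5
k=0  a_k=10  p_k/q_k = 10/1
…
k=2  a_k=1  p_k/q_k = 31/3
…
k=4  a_k=1  p_k/q_k = 331/32
k=5  a_k=2  p_k/q_k = 962/93
fundamental: x₁=962, y₁=93  (since 925444 − 107·8649 = 1)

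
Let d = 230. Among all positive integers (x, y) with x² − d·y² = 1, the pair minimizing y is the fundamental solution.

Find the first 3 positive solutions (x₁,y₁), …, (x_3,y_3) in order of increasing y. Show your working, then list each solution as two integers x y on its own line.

√230 = [15; 6,30, …], period ℓ=2 (even) → k=1
i=0: a=15 ⇒ p=15, q=1
i=1: a=6 ⇒ p=91, q=6
(x₁, y₁) = (91, 6);  91² − 230·6² = 1 ✓
(x_2, y_2) = (91·91 + 230·6·6, 91·6 + 6·91) = (16561, 1092)
(x_3, y_3) = (91·16561 + 230·6·1092, 91·1092 + 6·16561) = (3014011, 198738)

91 6
16561 1092
3014011 198738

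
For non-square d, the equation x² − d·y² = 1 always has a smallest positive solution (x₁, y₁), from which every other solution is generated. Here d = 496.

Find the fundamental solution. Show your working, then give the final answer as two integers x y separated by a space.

4620799 207480

√496 → a₀=22, period (3,1,2,4,1,…,1,3,44); ℓ=16 even so k=15
k=0  a_k=22  p_k/q_k = 22/1
k=1  a_k=3  p_k/q_k = 67/3
…
k=3  a_k=2  p_k/q_k = 245/11
k=4  a_k=4  p_k/q_k = 1069/48
k=5  a_k=1  p_k/q_k = 1314/59
k=6  a_k=1  p_k/q_k = 2383/107
k=7  a_k=2  p_k/q_k = 6080/273
…
k=10  a_k=1  p_k/q_k = 49709/2232
k=11  a_k=1  p_k/q_k = 84875/3811
k=12  a_k=4  p_k/q_k = 389209/17476
…
k=14  a_k=1  p_k/q_k = 1252502/56239
k=15  a_k=3  p_k/q_k = 4620799/207480
(x₁, y₁) = (4620799, 207480);  4620799² − 496·207480² = 1 ✓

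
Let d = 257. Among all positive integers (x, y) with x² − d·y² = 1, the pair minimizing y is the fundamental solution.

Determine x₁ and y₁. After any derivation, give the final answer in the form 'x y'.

√257 → a₀=16, period (32); ℓ=1 odd so k=1
a_0=16:  p_0=16·1+0=16,  q_0=16·0+1=1
a_1=32:  p_1=32·16+1=513,  q_1=32·1+0=32
fundamental: x₁=513, y₁=32  (since 263169 − 257·1024 = 1)

513 32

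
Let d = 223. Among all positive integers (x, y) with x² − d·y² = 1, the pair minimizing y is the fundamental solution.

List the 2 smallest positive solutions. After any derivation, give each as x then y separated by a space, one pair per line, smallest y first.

d=223: √d = [14; 1,13,1,28] (ℓ=4, even), read p_3/q_3
step 0: (14, 1)  from 14·(1,0) + (0,1)
…
step 2: (209, 14)  from 13·(15,1) + (14,1)
step 3: (224, 15)  from 1·(209,14) + (15,1)
→ (224, 15).  Check: 224²=50176, 223·15²=50175, difference 1.
(224+15√223)^2 = 100351 + 6720√223

224 15
100351 6720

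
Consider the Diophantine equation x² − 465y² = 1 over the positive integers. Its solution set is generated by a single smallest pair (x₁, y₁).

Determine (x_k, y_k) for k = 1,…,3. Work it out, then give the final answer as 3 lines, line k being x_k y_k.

d=465: √d = [21; 1,1,3,2,2,2,3,1,1,42] (ℓ=10, even), read p_9/q_9
i=0: a=21 ⇒ p=21, q=1
…
i=2: a=1 ⇒ p=43, q=2
i=3: a=3 ⇒ p=151, q=7
i=4: a=2 ⇒ p=345, q=16
i=5: a=2 ⇒ p=841, q=39
…
i=7: a=3 ⇒ p=6922, q=321
i=8: a=1 ⇒ p=8949, q=415
i=9: a=1 ⇒ p=15871, q=736
→ (15871, 736).  Check: 15871²=251888641, 465·736²=251888640, difference 1.
(x_2, y_2) = (15871·15871 + 465·736·736, 15871·736 + 736·15871) = (503777281, 23362112)
(x_3, y_3) = (15871·503777281 + 465·736·23362112, 15871·23362112 + 736·503777281) = (15990898437631, 741560158368)

15871 736
503777281 23362112
15990898437631 741560158368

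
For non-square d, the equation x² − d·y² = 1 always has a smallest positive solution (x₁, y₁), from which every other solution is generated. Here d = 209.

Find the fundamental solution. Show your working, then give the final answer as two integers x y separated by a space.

46551 3220

[14; 2,5,3,2,3,5,2,28] for √209; ℓ=8 ⇒ convergent index 7
step 0: (14, 1)  from 14·(1,0) + (0,1)
…
step 2: (159, 11)  from 5·(29,2) + (14,1)
…
step 4: (1171, 81)  from 2·(506,35) + (159,11)
…
step 6: (21266, 1471)  from 5·(4019,278) + (1171,81)
step 7: (46551, 3220)  from 2·(21266,1471) + (4019,278)
(x₁, y₁) = (46551, 3220);  46551² − 209·3220² = 1 ✓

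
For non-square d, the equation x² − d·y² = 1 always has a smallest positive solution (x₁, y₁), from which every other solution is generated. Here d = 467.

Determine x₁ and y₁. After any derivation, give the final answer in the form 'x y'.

1625626 75225

[21; 1,1,1,1,3,…,1,1,42] for √467; ℓ=14 ⇒ convergent index 13
i=0: a=21 ⇒ p=21, q=1
…
i=2: a=1 ⇒ p=43, q=2
i=3: a=1 ⇒ p=65, q=3
i=4: a=1 ⇒ p=108, q=5
i=5: a=3 ⇒ p=389, q=18
…
i=7: a=21 ⇒ p=27164, q=1257
i=8: a=3 ⇒ p=82767, q=3830
…
i=10: a=1 ⇒ p=358232, q=16577
i=11: a=1 ⇒ p=633697, q=29324
i=12: a=1 ⇒ p=991929, q=45901
i=13: a=1 ⇒ p=1625626, q=75225
fundamental: x₁=1625626, y₁=75225  (since 2642659891876 − 467·5658800625 = 1)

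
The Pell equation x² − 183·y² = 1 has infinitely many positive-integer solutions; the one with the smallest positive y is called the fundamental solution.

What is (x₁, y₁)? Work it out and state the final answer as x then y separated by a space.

487 36

√183 = [13; 1,1,8,1,1,26, …], period ℓ=6 (even) → k=5
i=0: a=13 ⇒ p=13, q=1
i=1: a=1 ⇒ p=14, q=1
…
i=3: a=8 ⇒ p=230, q=17
i=4: a=1 ⇒ p=257, q=19
i=5: a=1 ⇒ p=487, q=36
→ (487, 36).  Check: 487²=237169, 183·36²=237168, difference 1.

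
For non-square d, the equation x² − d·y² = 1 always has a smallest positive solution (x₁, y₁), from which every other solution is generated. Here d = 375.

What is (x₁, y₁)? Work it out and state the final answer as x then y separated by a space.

√375 = [19; 2,1,2,1,5,1,2,1,2,38, …], period ℓ=10 (even) → k=9
a_0=19:  p_0=19·1+0=19,  q_0=19·0+1=1
…
a_8=1:  p_8=1·4086+1433=5519,  q_8=1·211+74=285
a_9=2:  p_9=2·5519+4086=15124,  q_9=2·285+211=781
→ (15124, 781).  Check: 15124²=228735376, 375·781²=228735375, difference 1.

15124 781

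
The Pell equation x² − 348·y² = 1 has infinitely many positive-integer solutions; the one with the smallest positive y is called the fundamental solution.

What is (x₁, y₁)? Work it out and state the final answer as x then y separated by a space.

1567 84

√348 = [18; 1,1,1,8,1,1,1,36, …], period ℓ=8 (even) → k=7
i=0: a=18 ⇒ p=18, q=1
…
i=6: a=1 ⇒ p=1026, q=55
i=7: a=1 ⇒ p=1567, q=84
→ (1567, 84).  Check: 1567²=2455489, 348·84²=2455488, difference 1.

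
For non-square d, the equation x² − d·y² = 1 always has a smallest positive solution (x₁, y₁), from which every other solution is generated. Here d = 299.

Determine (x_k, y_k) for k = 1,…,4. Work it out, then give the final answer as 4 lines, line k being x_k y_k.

415 24
344449 19920
285892255 16533576
237290227201 13722848160

√299 = [17; 3,2,3,34, …], period ℓ=4 (even) → k=3
k=0  a_k=17  p_k/q_k = 17/1
k=1  a_k=3  p_k/q_k = 52/3
k=2  a_k=2  p_k/q_k = 121/7
k=3  a_k=3  p_k/q_k = 415/24
→ (415, 24).  Check: 415²=172225, 299·24²=172224, difference 1.
k=2:  x_2 = 415·415+299·24·24 = 344449,  y_2 = 415·24+24·415 = 19920
k=3:  x_3 = 415·344449+299·24·19920 = 285892255,  y_3 = 415·19920+24·344449 = 16533576
k=4:  x_4 = 415·285892255+299·24·16533576 = 237290227201,  y_4 = 415·16533576+24·285892255 = 13722848160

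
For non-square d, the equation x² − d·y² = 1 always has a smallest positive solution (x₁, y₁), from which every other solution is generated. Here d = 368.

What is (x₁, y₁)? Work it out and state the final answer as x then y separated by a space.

1151 60

[19; 5,2,5,38] for √368; ℓ=4 ⇒ convergent index 3
k=0  a_k=19  p_k/q_k = 19/1
k=1  a_k=5  p_k/q_k = 96/5
k=2  a_k=2  p_k/q_k = 211/11
k=3  a_k=5  p_k/q_k = 1151/60
fundamental: x₁=1151, y₁=60  (since 1324801 − 368·3600 = 1)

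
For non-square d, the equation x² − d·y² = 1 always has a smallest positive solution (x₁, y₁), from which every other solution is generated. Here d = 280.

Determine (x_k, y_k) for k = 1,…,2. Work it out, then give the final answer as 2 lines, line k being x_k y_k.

251 15
126001 7530

d=280: √d = [16; 1,2,1,2,1,32] (ℓ=6, even), read p_5/q_5
a_0=16:  p_0=16·1+0=16,  q_0=16·0+1=1
a_1=1:  p_1=1·16+1=17,  q_1=1·1+0=1
…
a_3=1:  p_3=1·50+17=67,  q_3=1·3+1=4
a_4=2:  p_4=2·67+50=184,  q_4=2·4+3=11
a_5=1:  p_5=1·184+67=251,  q_5=1·11+4=15
→ (251, 15).  Check: 251²=63001, 280·15²=63000, difference 1.
k=2:  x_2 = 251·251+280·15·15 = 126001,  y_2 = 251·15+15·251 = 7530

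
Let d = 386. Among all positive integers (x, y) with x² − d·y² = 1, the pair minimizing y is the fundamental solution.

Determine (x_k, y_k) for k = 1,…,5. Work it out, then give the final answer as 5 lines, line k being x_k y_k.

√386 = [19; 1,1,1,4,1,18,1,4,1,1,1,38, …], period ℓ=12 (even) → k=11
step 0: (19, 1)  from 19·(1,0) + (0,1)
…
step 3: (59, 3)  from 1·(39,2) + (20,1)
…
step 6: (6287, 320)  from 18·(334,17) + (275,14)
step 7: (6621, 337)  from 1·(6287,320) + (334,17)
…
step 10: (72163, 3673)  from 1·(39392,2005) + (32771,1668)
step 11: (111555, 5678)  from 1·(72163,3673) + (39392,2005)
(x₁, y₁) = (111555, 5678);  111555² − 386·5678² = 1 ✓
(x_2, y_2) = (111555·111555 + 386·5678·5678, 111555·5678 + 5678·111555) = (24889036049, 1266818580)
(x_3, y_3) = (111555·24889036049 + 386·5678·1266818580, 111555·1266818580 + 5678·24889036049) = (5552992832780835, 282639893378122)
(x_4, y_4) = (111555·5552992832780835 + 386·5678·282639893378122, 111555·282639893378122 + 5678·5552992832780835) = (1238928230896843060801, 63059786610325980840)
(x_5, y_5) = (111555·1238928230896843060801 + 386·5678·63059786610325980840, 111555·63059786610325980840 + 5678·1238928230896843060801) = (276417277589841662462530275, 14069268990347189691834278)

111555 5678
24889036049 1266818580
5552992832780835 282639893378122
1238928230896843060801 63059786610325980840
276417277589841662462530275 14069268990347189691834278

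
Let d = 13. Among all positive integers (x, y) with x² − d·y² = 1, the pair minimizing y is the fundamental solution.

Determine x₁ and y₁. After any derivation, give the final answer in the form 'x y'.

d=13: √d = [3; 1,1,1,1,6] (ℓ=5, odd), read p_9/q_9
i=0: a=3 ⇒ p=3, q=1
i=1: a=1 ⇒ p=4, q=1
…
i=8: a=1 ⇒ p=393, q=109
i=9: a=1 ⇒ p=649, q=180
→ (649, 180).  Check: 649²=421201, 13·180²=421200, difference 1.

649 180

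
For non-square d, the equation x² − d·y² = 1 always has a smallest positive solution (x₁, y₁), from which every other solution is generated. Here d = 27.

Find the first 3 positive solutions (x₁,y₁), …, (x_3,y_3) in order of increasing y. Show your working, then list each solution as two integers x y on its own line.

√27 → a₀=5, period (5,10); ℓ=2 even so k=1
i=0: a=5 ⇒ p=5, q=1
i=1: a=5 ⇒ p=26, q=5
→ (26, 5).  Check: 26²=676, 27·5²=675, difference 1.
(26+5√27)^2 = 1351 + 260√27
(26+5√27)^3 = 70226 + 13515√27

26 5
1351 260
70226 13515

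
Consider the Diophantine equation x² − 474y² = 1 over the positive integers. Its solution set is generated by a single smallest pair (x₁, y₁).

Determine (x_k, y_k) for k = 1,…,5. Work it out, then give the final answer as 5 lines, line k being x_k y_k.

√474 → a₀=21, period (1,3,2,1,1,…,3,1,42); ℓ=14 even so k=13
step 0: (21, 1)  from 21·(1,0) + (0,1)
step 1: (22, 1)  from 1·(21,1) + (1,0)
step 2: (87, 4)  from 3·(22,1) + (21,1)
step 3: (196, 9)  from 2·(87,4) + (22,1)
…
step 6: (762, 35)  from 1·(479,22) + (283,13)
step 7: (5051, 232)  from 6·(762,35) + (479,22)
…
step 10: (16677, 766)  from 1·(10864,499) + (5813,267)
step 11: (44218, 2031)  from 2·(16677,766) + (10864,499)
step 12: (149331, 6859)  from 3·(44218,2031) + (16677,766)
step 13: (193549, 8890)  from 1·(149331,6859) + (44218,2031)
(x₁, y₁) = (193549, 8890);  193549² − 474·8890² = 1 ✓
(193549+8890√474)^2 = 74922430801 + 3441301220√474
(193549+8890√474)^3 = 29002323118011949 + 1332120819650670√474
(193549+8890√474)^4 = 11226741274261267003201 + 515661305041693754440√474
(193549+8890√474)^5 = 4345849093754985611287088749 + 199611459857697448136564450√474

193549 8890
74922430801 3441301220
29002323118011949 1332120819650670
11226741274261267003201 515661305041693754440
4345849093754985611287088749 199611459857697448136564450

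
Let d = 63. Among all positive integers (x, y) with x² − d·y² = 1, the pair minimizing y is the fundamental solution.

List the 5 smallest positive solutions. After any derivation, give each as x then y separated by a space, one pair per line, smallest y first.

8 1
127 16
2024 255
32257 4064
514088 64769

d=63: √d = [7; 1,14] (ℓ=2, even), read p_1/q_1
i=0: a=7 ⇒ p=7, q=1
i=1: a=1 ⇒ p=8, q=1
fundamental: x₁=8, y₁=1  (since 64 − 63·1 = 1)
k=2:  x_2 = 8·8+63·1·1 = 127,  y_2 = 8·1+1·8 = 16
k=3:  x_3 = 8·127+63·1·16 = 2024,  y_3 = 8·16+1·127 = 255
k=4:  x_4 = 8·2024+63·1·255 = 32257,  y_4 = 8·255+1·2024 = 4064
k=5:  x_5 = 8·32257+63·1·4064 = 514088,  y_5 = 8·4064+1·32257 = 64769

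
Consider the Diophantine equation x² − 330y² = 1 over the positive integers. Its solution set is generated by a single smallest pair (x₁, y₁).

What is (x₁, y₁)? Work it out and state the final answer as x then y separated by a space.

109 6

d=330: √d = [18; 6,36] (ℓ=2, even), read p_1/q_1
k=0  a_k=18  p_k/q_k = 18/1
k=1  a_k=6  p_k/q_k = 109/6
(x₁, y₁) = (109, 6);  109² − 330·6² = 1 ✓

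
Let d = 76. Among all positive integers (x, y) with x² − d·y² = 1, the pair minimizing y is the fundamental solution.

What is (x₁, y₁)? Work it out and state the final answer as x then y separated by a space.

57799 6630

d=76: √d = [8; 1,2,1,1,5,4,5,1,1,2,1,16] (ℓ=12, even), read p_11/q_11
a_0=8:  p_0=8·1+0=8,  q_0=8·0+1=1
…
a_3=1:  p_3=1·26+9=35,  q_3=1·3+1=4
…
a_7=5:  p_7=5·1421+340=7445,  q_7=5·163+39=854
a_8=1:  p_8=1·7445+1421=8866,  q_8=1·854+163=1017
…
a_10=2:  p_10=2·16311+8866=41488,  q_10=2·1871+1017=4759
a_11=1:  p_11=1·41488+16311=57799,  q_11=1·4759+1871=6630
fundamental: x₁=57799, y₁=6630  (since 3340724401 − 76·43956900 = 1)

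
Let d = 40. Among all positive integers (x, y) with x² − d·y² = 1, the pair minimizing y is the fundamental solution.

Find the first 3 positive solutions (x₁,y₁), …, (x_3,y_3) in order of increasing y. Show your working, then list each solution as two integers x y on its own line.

√40 → a₀=6, period (3,12); ℓ=2 even so k=1
step 0: (6, 1)  from 6·(1,0) + (0,1)
step 1: (19, 3)  from 3·(6,1) + (1,0)
(x₁, y₁) = (19, 3);  19² − 40·3² = 1 ✓
n=2: (19,3)∘(19,3) = (19·19+40·3·3, 19·3+3·19) = (721,114)
n=3: (721,114)∘(19,3) = (19·721+40·3·114, 19·114+3·721) = (27379,4329)

19 3
721 114
27379 4329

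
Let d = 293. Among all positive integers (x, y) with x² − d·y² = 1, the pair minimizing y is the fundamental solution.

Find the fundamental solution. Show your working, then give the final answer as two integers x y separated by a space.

√293 → a₀=17, period (8,1,1,8,34); ℓ=5 odd so k=9
a_0=17:  p_0=17·1+0=17,  q_0=17·0+1=1
…
a_4=8:  p_4=8·291+154=2482,  q_4=8·17+9=145
a_5=34:  p_5=34·2482+291=84679,  q_5=34·145+17=4947
a_6=8:  p_6=8·84679+2482=679914,  q_6=8·4947+145=39721
…
a_8=1:  p_8=1·764593+679914=1444507,  q_8=1·44668+39721=84389
a_9=8:  p_9=8·1444507+764593=12320649,  q_9=8·84389+44668=719780
→ (12320649, 719780).  Check: 12320649²=151798391781201, 293·719780²=151798391781200, difference 1.

12320649 719780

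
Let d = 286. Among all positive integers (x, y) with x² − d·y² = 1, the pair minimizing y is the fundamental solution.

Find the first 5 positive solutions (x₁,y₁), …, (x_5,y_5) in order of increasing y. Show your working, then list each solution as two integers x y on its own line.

√286 → a₀=16, period (1,10,3,3,2,3,3,10,1,32); ℓ=10 even so k=9
k=0  a_k=16  p_k/q_k = 16/1
k=1  a_k=1  p_k/q_k = 17/1
k=2  a_k=10  p_k/q_k = 186/11
k=3  a_k=3  p_k/q_k = 575/34
k=4  a_k=3  p_k/q_k = 1911/113
k=5  a_k=2  p_k/q_k = 4397/260
…
k=7  a_k=3  p_k/q_k = 49703/2939
k=8  a_k=10  p_k/q_k = 512132/30283
k=9  a_k=1  p_k/q_k = 561835/33222
→ (561835, 33222).  Check: 561835²=315658567225, 286·33222²=315658567224, difference 1.
(561835+33222√286)^2 = 631317134449 + 37330564740√286
(561835+33222√286)^3 = 709392124465745995 + 41947235681362578√286
(561835+33222√286)^4 = 797122648497793485067201 + 47134850318039357456520√286
(561835+33222√286)^5 = 895702806436806213240996001675 + 52964017256829337557486465822√286

561835 33222
631317134449 37330564740
709392124465745995 41947235681362578
797122648497793485067201 47134850318039357456520
895702806436806213240996001675 52964017256829337557486465822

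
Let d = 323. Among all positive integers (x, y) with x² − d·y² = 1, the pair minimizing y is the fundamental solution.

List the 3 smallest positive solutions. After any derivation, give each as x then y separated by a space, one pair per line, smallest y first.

18 1
647 36
23274 1295

√323 → a₀=17, period (1,34); ℓ=2 even so k=1
k=0  a_k=17  p_k/q_k = 17/1
k=1  a_k=1  p_k/q_k = 18/1
fundamental: x₁=18, y₁=1  (since 324 − 323·1 = 1)
(18+1√323)^2 = 647 + 36√323
(18+1√323)^3 = 23274 + 1295√323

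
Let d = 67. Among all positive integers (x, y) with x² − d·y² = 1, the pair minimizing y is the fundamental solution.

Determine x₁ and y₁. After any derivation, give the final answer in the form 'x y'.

√67 = [8; 5,2,1,1,7,1,1,2,5,16, …], period ℓ=10 (even) → k=9
a_0=8:  p_0=8·1+0=8,  q_0=8·0+1=1
a_1=5:  p_1=5·8+1=41,  q_1=5·1+0=5
…
a_3=1:  p_3=1·90+41=131,  q_3=1·11+5=16
…
a_6=1:  p_6=1·1678+221=1899,  q_6=1·205+27=232
a_7=1:  p_7=1·1899+1678=3577,  q_7=1·232+205=437
a_8=2:  p_8=2·3577+1899=9053,  q_8=2·437+232=1106
a_9=5:  p_9=5·9053+3577=48842,  q_9=5·1106+437=5967
fundamental: x₁=48842, y₁=5967  (since 2385540964 − 67·35605089 = 1)

48842 5967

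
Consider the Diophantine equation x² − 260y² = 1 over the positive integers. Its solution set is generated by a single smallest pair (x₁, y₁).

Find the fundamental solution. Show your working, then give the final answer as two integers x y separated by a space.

[16; 8,32] for √260; ℓ=2 ⇒ convergent index 1
a_0=16:  p_0=16·1+0=16,  q_0=16·0+1=1
a_1=8:  p_1=8·16+1=129,  q_1=8·1+0=8
(x₁, y₁) = (129, 8);  129² − 260·8² = 1 ✓

129 8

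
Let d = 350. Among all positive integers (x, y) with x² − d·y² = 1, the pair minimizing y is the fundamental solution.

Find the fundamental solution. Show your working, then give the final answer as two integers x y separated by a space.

449 24

√350 = [18; 1,2,2,2,1,36, …], period ℓ=6 (even) → k=5
i=0: a=18 ⇒ p=18, q=1
…
i=4: a=2 ⇒ p=318, q=17
i=5: a=1 ⇒ p=449, q=24
→ (449, 24).  Check: 449²=201601, 350·24²=201600, difference 1.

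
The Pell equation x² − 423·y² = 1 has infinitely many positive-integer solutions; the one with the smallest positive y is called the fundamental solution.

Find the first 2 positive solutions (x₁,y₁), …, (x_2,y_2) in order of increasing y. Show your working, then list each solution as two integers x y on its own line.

d=423: √d = [20; 1,1,3,4,3,1,1,40] (ℓ=8, even), read p_7/q_7
i=0: a=20 ⇒ p=20, q=1
…
i=6: a=1 ⇒ p=2612, q=127
i=7: a=1 ⇒ p=4607, q=224
fundamental: x₁=4607, y₁=224  (since 21224449 − 423·50176 = 1)
n=2: (4607,224)∘(4607,224) = (4607·4607+423·224·224, 4607·224+224·4607) = (42448897,2063936)

4607 224
42448897 2063936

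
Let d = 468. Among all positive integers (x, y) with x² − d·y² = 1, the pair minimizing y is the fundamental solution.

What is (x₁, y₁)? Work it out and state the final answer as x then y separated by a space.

d=468: √d = [21; 1,1,1,2,1,1,1,42] (ℓ=8, even), read p_7/q_7
step 0: (21, 1)  from 21·(1,0) + (0,1)
step 1: (22, 1)  from 1·(21,1) + (1,0)
step 2: (43, 2)  from 1·(22,1) + (21,1)
step 3: (65, 3)  from 1·(43,2) + (22,1)
step 4: (173, 8)  from 2·(65,3) + (43,2)
step 5: (238, 11)  from 1·(173,8) + (65,3)
step 6: (411, 19)  from 1·(238,11) + (173,8)
step 7: (649, 30)  from 1·(411,19) + (238,11)
→ (649, 30).  Check: 649²=421201, 468·30²=421200, difference 1.

649 30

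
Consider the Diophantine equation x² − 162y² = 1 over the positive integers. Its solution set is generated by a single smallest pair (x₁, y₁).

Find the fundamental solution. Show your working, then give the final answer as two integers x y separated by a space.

√162 → a₀=12, period (1,2,1,2,12,2,1,2,1,24); ℓ=10 even so k=9
k=0  a_k=12  p_k/q_k = 12/1
k=1  a_k=1  p_k/q_k = 13/1
…
k=3  a_k=1  p_k/q_k = 51/4
k=4  a_k=2  p_k/q_k = 140/11
k=5  a_k=12  p_k/q_k = 1731/136
k=6  a_k=2  p_k/q_k = 3602/283
k=7  a_k=1  p_k/q_k = 5333/419
k=8  a_k=2  p_k/q_k = 14268/1121
k=9  a_k=1  p_k/q_k = 19601/1540
→ (19601, 1540).  Check: 19601²=384199201, 162·1540²=384199200, difference 1.

19601 1540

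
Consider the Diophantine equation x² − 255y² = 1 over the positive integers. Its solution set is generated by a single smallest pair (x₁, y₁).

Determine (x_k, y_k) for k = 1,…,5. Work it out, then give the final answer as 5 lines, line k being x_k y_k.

√255 = [15; 1,30, …], period ℓ=2 (even) → k=1
k=0  a_k=15  p_k/q_k = 15/1
k=1  a_k=1  p_k/q_k = 16/1
(x₁, y₁) = (16, 1);  16² − 255·1² = 1 ✓
k=2:  x_2 = 16·16+255·1·1 = 511,  y_2 = 16·1+1·16 = 32
k=3:  x_3 = 16·511+255·1·32 = 16336,  y_3 = 16·32+1·511 = 1023
k=4:  x_4 = 16·16336+255·1·1023 = 522241,  y_4 = 16·1023+1·16336 = 32704
k=5:  x_5 = 16·522241+255·1·32704 = 16695376,  y_5 = 16·32704+1·522241 = 1045505

16 1
511 32
16336 1023
522241 32704
16695376 1045505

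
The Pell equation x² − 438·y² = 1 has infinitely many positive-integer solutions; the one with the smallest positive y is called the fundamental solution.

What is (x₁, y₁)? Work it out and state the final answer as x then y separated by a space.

√438 → a₀=20, period (1,12,1,40); ℓ=4 even so k=3
k=0  a_k=20  p_k/q_k = 20/1
…
k=2  a_k=12  p_k/q_k = 272/13
k=3  a_k=1  p_k/q_k = 293/14
fundamental: x₁=293, y₁=14  (since 85849 − 438·196 = 1)

293 14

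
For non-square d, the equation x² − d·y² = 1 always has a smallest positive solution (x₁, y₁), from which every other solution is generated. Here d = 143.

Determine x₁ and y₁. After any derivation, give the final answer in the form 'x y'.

12 1

√143 = [11; 1,22, …], period ℓ=2 (even) → k=1
a_0=11:  p_0=11·1+0=11,  q_0=11·0+1=1
a_1=1:  p_1=1·11+1=12,  q_1=1·1+0=1
(x₁, y₁) = (12, 1);  12² − 143·1² = 1 ✓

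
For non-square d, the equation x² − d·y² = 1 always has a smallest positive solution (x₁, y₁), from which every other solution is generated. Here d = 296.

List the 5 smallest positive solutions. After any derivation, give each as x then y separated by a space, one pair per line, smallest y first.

3699 215
27365201 1590570
202447753299 11767036645
1497708451540801 87052535509140
11080046922051092499 644014645929581075

√296 = [17; 4,1,7,1,4,34, …], period ℓ=6 (even) → k=5
a_0=17:  p_0=17·1+0=17,  q_0=17·0+1=1
a_1=4:  p_1=4·17+1=69,  q_1=4·1+0=4
…
a_3=7:  p_3=7·86+69=671,  q_3=7·5+4=39
a_4=1:  p_4=1·671+86=757,  q_4=1·39+5=44
a_5=4:  p_5=4·757+671=3699,  q_5=4·44+39=215
→ (3699, 215).  Check: 3699²=13682601, 296·215²=13682600, difference 1.
k=2:  x_2 = 3699·3699+296·215·215 = 27365201,  y_2 = 3699·215+215·3699 = 1590570
k=3:  x_3 = 3699·27365201+296·215·1590570 = 202447753299,  y_3 = 3699·1590570+215·27365201 = 11767036645
k=4:  x_4 = 3699·202447753299+296·215·11767036645 = 1497708451540801,  y_4 = 3699·11767036645+215·202447753299 = 87052535509140
k=5:  x_5 = 3699·1497708451540801+296·215·87052535509140 = 11080046922051092499,  y_5 = 3699·87052535509140+215·1497708451540801 = 644014645929581075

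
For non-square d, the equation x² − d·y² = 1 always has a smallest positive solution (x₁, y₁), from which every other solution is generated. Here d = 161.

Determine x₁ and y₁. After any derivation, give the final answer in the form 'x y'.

d=161: √d = [12; 1,2,4,1,2,1,4,2,1,24] (ℓ=10, even), read p_9/q_9
k=0  a_k=12  p_k/q_k = 12/1
…
k=2  a_k=2  p_k/q_k = 38/3
k=3  a_k=4  p_k/q_k = 165/13
k=4  a_k=1  p_k/q_k = 203/16
k=5  a_k=2  p_k/q_k = 571/45
k=6  a_k=1  p_k/q_k = 774/61
k=7  a_k=4  p_k/q_k = 3667/289
k=8  a_k=2  p_k/q_k = 8108/639
k=9  a_k=1  p_k/q_k = 11775/928
fundamental: x₁=11775, y₁=928  (since 138650625 − 161·861184 = 1)

11775 928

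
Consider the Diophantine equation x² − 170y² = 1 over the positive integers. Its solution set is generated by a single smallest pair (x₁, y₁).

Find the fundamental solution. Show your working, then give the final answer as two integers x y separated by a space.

339 26

d=170: √d = [13; 26] (ℓ=1, odd), read p_1/q_1
a_0=13:  p_0=13·1+0=13,  q_0=13·0+1=1
a_1=26:  p_1=26·13+1=339,  q_1=26·1+0=26
(x₁, y₁) = (339, 26);  339² − 170·26² = 1 ✓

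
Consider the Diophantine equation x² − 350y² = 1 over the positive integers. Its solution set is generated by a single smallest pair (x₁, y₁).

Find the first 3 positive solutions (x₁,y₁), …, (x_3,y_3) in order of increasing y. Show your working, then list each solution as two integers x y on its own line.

449 24
403201 21552
362074049 19353672

√350 = [18; 1,2,2,2,1,36, …], period ℓ=6 (even) → k=5
k=0  a_k=18  p_k/q_k = 18/1
k=1  a_k=1  p_k/q_k = 19/1
…
k=3  a_k=2  p_k/q_k = 131/7
k=4  a_k=2  p_k/q_k = 318/17
k=5  a_k=1  p_k/q_k = 449/24
fundamental: x₁=449, y₁=24  (since 201601 − 350·576 = 1)
n=2: (449,24)∘(449,24) = (449·449+350·24·24, 449·24+24·449) = (403201,21552)
n=3: (403201,21552)∘(449,24) = (449·403201+350·24·21552, 449·21552+24·403201) = (362074049,19353672)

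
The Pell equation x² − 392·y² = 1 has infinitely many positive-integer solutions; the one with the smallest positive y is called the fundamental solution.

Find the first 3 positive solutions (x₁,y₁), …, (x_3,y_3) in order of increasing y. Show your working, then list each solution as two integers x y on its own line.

99 5
19601 990
3880899 196015

√392 = [19; 1,3,1,38, …], period ℓ=4 (even) → k=3
i=0: a=19 ⇒ p=19, q=1
…
i=2: a=3 ⇒ p=79, q=4
i=3: a=1 ⇒ p=99, q=5
(x₁, y₁) = (99, 5);  99² − 392·5² = 1 ✓
k=2:  x_2 = 99·99+392·5·5 = 19601,  y_2 = 99·5+5·99 = 990
k=3:  x_3 = 99·19601+392·5·990 = 3880899,  y_3 = 99·990+5·19601 = 196015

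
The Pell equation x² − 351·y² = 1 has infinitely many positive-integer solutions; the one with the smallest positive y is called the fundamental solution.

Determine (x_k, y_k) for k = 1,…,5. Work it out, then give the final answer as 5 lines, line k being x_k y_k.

62425 3332
7793761249 416000200
973051091875225 51937624966668
121485428812828080001 6484412476672499600
15167455786308534696249625 809578897660623950093332

√351 → a₀=18, period (1,2,1,3,2,2,2,3,1,2,1,36); ℓ=12 even so k=11
a_0=18:  p_0=18·1+0=18,  q_0=18·0+1=1
a_1=1:  p_1=1·18+1=19,  q_1=1·1+0=1
…
a_3=1:  p_3=1·56+19=75,  q_3=1·3+1=4
…
a_6=2:  p_6=2·637+281=1555,  q_6=2·34+15=83
…
a_9=1:  p_9=1·12796+3747=16543,  q_9=1·683+200=883
a_10=2:  p_10=2·16543+12796=45882,  q_10=2·883+683=2449
a_11=1:  p_11=1·45882+16543=62425,  q_11=1·2449+883=3332
→ (62425, 3332).  Check: 62425²=3896880625, 351·3332²=3896880624, difference 1.
k=2:  x_2 = 62425·62425+351·3332·3332 = 7793761249,  y_2 = 62425·3332+3332·62425 = 416000200
k=3:  x_3 = 62425·7793761249+351·3332·416000200 = 973051091875225,  y_3 = 62425·416000200+3332·7793761249 = 51937624966668
k=4:  x_4 = 62425·973051091875225+351·3332·51937624966668 = 121485428812828080001,  y_4 = 62425·51937624966668+3332·973051091875225 = 6484412476672499600
k=5:  x_5 = 62425·121485428812828080001+351·3332·6484412476672499600 = 15167455786308534696249625,  y_5 = 62425·6484412476672499600+3332·121485428812828080001 = 809578897660623950093332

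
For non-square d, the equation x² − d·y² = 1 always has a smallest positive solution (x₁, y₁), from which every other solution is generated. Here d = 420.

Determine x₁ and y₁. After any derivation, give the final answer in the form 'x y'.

41 2

d=420: √d = [20; 2,40] (ℓ=2, even), read p_1/q_1
k=0  a_k=20  p_k/q_k = 20/1
k=1  a_k=2  p_k/q_k = 41/2
(x₁, y₁) = (41, 2);  41² − 420·2² = 1 ✓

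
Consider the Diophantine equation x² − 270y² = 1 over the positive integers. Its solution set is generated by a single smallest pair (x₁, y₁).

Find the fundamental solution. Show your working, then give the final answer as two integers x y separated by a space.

[16; 2,3,6,3,2,32] for √270; ℓ=6 ⇒ convergent index 5
step 0: (16, 1)  from 16·(1,0) + (0,1)
…
step 3: (723, 44)  from 6·(115,7) + (33,2)
step 4: (2284, 139)  from 3·(723,44) + (115,7)
step 5: (5291, 322)  from 2·(2284,139) + (723,44)
(x₁, y₁) = (5291, 322);  5291² − 270·322² = 1 ✓

5291 322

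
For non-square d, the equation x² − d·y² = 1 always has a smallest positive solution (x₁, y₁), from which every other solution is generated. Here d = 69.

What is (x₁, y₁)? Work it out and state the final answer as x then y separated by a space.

7775 936

√69 = [8; 3,3,1,4,1,3,3,16, …], period ℓ=8 (even) → k=7
i=0: a=8 ⇒ p=8, q=1
…
i=2: a=3 ⇒ p=83, q=10
…
i=5: a=1 ⇒ p=623, q=75
i=6: a=3 ⇒ p=2384, q=287
i=7: a=3 ⇒ p=7775, q=936
→ (7775, 936).  Check: 7775²=60450625, 69·936²=60450624, difference 1.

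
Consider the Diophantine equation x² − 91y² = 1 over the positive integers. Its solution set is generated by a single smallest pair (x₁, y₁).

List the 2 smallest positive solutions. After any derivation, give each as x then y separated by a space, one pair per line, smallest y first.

[9; 1,1,5,1,5,1,1,18] for √91; ℓ=8 ⇒ convergent index 7
a_0=9:  p_0=9·1+0=9,  q_0=9·0+1=1
a_1=1:  p_1=1·9+1=10,  q_1=1·1+0=1
a_2=1:  p_2=1·10+9=19,  q_2=1·1+1=2
…
a_5=5:  p_5=5·124+105=725,  q_5=5·13+11=76
a_6=1:  p_6=1·725+124=849,  q_6=1·76+13=89
a_7=1:  p_7=1·849+725=1574,  q_7=1·89+76=165
→ (1574, 165).  Check: 1574²=2477476, 91·165²=2477475, difference 1.
(1574+165√91)^2 = 4954951 + 519420√91

1574 165
4954951 519420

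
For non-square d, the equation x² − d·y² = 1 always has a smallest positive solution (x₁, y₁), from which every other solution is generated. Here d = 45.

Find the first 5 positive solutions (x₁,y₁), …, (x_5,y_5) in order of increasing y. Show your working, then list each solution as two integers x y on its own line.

161 24
51841 7728
16692641 2488392
5374978561 801254496
1730726404001 258001459320

d=45: √d = [6; 1,2,2,2,1,12] (ℓ=6, even), read p_5/q_5
a_0=6:  p_0=6·1+0=6,  q_0=6·0+1=1
a_1=1:  p_1=1·6+1=7,  q_1=1·1+0=1
…
a_4=2:  p_4=2·47+20=114,  q_4=2·7+3=17
a_5=1:  p_5=1·114+47=161,  q_5=1·17+7=24
→ (161, 24).  Check: 161²=25921, 45·24²=25920, difference 1.
n=2: (161,24)∘(161,24) = (161·161+45·24·24, 161·24+24·161) = (51841,7728)
n=3: (51841,7728)∘(161,24) = (161·51841+45·24·7728, 161·7728+24·51841) = (16692641,2488392)
n=4: (16692641,2488392)∘(161,24) = (161·16692641+45·24·2488392, 161·2488392+24·16692641) = (5374978561,801254496)
n=5: (5374978561,801254496)∘(161,24) = (161·5374978561+45·24·801254496, 161·801254496+24·5374978561) = (1730726404001,258001459320)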